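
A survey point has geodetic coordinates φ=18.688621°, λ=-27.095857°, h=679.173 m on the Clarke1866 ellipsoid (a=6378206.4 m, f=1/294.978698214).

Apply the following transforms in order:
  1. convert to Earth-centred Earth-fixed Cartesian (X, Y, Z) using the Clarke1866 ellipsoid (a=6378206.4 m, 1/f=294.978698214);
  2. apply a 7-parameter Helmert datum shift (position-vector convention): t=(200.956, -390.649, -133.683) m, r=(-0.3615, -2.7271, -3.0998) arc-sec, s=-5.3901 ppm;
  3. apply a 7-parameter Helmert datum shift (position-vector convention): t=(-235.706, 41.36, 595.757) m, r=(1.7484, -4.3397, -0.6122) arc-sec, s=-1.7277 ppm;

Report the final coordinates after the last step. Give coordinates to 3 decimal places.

X=5381034.009 m, Y=-2753661.764 m, Z=2031439.394 m

start: φ=18.688621°, λ=-27.095857°, h=679.173 m
→ ECEF (a=6378206.400, f=1/294.978698214): X=5381226.1871, Y=-2753221.5767, Z=2030825.9245
→ Helmert 7p (PV): X=5381329.9117, Y=-2753674.6963, Z=2030757.2671
→ Helmert 7p (PV): X=5381034.0095, Y=-2753661.7643, Z=2031439.3942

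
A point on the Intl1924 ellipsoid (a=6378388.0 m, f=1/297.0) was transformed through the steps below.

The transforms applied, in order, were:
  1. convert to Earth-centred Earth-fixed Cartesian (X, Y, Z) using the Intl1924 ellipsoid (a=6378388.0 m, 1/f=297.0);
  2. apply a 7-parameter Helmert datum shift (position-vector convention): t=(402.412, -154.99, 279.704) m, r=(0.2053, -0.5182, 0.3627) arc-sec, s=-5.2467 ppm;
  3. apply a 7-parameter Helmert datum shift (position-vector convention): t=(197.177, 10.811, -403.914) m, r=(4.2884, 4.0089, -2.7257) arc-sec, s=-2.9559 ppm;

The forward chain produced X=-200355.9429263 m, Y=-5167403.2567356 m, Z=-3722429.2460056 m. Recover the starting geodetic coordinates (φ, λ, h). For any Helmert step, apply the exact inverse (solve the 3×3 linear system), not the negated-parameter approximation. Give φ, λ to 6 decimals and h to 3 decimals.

start: X=-200355.9429, Y=-5167403.2567, Z=-3722429.2460 m
→ Helmert⁻¹: X=-200413.0880, Y=-5167509.3723, Z=-3721932.7927
→ Helmert⁻¹: X=-200834.9914, Y=-5167384.8456, Z=-3722226.3784
→ geod (Bowring, a=6378388.000): φ=-35.92928700°, λ=-92.22573100°, h=556.6310 m

φ=-35.929287°, λ=-92.225731°, h=556.631 m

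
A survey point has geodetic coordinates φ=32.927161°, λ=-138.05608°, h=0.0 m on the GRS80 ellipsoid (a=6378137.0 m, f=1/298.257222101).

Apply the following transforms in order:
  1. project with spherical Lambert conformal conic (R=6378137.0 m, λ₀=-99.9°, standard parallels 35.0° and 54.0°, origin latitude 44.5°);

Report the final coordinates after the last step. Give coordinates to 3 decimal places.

start: φ=32.927161°, λ=-138.056080°, h=0.000 m
→ lcc (R=6378137.0, λ₀=-99.9°): E=-3457837.7992, N=-453504.5541

E=-3457837.799 m, N=-453504.554 m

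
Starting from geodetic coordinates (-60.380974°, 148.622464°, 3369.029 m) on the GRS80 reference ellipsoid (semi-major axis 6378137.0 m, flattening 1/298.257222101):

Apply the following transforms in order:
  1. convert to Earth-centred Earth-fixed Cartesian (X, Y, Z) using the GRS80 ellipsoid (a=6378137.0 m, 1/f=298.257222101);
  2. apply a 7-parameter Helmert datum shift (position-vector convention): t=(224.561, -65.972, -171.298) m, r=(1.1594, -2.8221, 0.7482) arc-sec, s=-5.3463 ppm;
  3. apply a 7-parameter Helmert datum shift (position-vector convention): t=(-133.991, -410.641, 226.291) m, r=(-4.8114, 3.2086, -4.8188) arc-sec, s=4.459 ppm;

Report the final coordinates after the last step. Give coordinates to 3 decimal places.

start: φ=-60.380974°, λ=148.622464°, h=3369.029 m
→ ECEF (a=6378137.000, f=1/298.257222101): X=-2699521.8436, Y=1646342.7628, Z=-5524506.7730
→ Helmert 7p (PV): X=-2699213.2365, Y=1646289.2495, Z=-5524676.2158
→ Helmert 7p (PV): X=-2699406.7429, Y=1645820.1382, Z=-5524470.9730

X=-2699406.743 m, Y=1645820.138 m, Z=-5524470.973 m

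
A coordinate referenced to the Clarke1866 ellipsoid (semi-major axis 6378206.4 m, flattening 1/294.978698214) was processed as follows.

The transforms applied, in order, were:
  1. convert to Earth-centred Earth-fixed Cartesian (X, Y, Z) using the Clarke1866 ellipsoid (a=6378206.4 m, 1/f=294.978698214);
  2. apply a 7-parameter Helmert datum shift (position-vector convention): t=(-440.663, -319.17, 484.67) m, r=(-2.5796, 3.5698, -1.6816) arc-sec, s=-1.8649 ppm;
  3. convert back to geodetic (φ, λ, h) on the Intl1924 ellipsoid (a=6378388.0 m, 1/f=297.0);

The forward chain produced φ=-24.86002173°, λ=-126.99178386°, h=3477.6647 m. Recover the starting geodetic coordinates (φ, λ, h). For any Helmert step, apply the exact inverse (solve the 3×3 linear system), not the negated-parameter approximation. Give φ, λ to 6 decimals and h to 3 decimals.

start: φ=-24.860022°, λ=-126.991784°, h=3477.665 m
→ ECEF (a=6378388.000, f=1/297.0): X=-3486221.1914, Y=-4627752.3438, Z=-2666511.2423
→ Helmert⁻¹: X=-3485703.1438, Y=-4627436.8655, Z=-2667119.0846
→ geod (Bowring, a=6378206.400): φ=-24.86814300°, λ=-126.98956900°, h=3429.2430 m

φ=-24.868143°, λ=-126.989569°, h=3429.243 m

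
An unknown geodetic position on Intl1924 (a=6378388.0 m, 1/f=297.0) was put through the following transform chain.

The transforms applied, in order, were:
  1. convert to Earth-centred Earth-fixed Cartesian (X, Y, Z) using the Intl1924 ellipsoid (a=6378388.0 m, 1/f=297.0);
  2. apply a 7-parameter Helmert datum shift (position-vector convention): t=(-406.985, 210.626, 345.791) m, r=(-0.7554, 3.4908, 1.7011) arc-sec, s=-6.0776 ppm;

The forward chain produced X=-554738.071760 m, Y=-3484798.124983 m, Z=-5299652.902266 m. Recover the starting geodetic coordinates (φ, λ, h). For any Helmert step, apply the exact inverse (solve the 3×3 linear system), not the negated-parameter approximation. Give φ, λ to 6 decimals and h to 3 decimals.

start: X=-554738.0718, Y=-3484798.1250, Z=-5299652.9023 m
→ Helmert⁻¹: X=-554273.4998, Y=-3485005.9501, Z=-5300053.0483
→ geod (Bowring, a=6378388.000): φ=-56.52202600°, λ=-99.03692900°, h=3857.2210 m

φ=-56.522026°, λ=-99.036929°, h=3857.221 m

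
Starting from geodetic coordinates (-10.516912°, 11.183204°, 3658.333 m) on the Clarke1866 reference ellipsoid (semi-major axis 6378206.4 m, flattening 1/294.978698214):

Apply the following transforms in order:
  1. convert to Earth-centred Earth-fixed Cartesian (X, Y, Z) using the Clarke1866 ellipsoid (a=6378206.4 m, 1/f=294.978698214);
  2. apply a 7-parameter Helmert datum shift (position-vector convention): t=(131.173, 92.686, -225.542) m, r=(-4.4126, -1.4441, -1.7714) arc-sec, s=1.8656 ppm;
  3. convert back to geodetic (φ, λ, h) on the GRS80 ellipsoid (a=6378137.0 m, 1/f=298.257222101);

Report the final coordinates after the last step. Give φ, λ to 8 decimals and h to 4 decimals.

start: φ=-10.516912°, λ=11.183204°, h=3658.333 m
→ ECEF (a=6378206.400, f=1/294.978698214): X=6156207.1757, Y=1217086.5362, Z=-1157105.0289
→ Helmert 7p (PV): X=6156368.3872, Y=1217103.8694, Z=-1157315.6658
→ geod (Bowring, a=6378137.000): φ=-10.51774770°, λ=11.18307378°, h=3917.0788 m

φ=-10.51774770°, λ=11.18307378°, h=3917.0788 m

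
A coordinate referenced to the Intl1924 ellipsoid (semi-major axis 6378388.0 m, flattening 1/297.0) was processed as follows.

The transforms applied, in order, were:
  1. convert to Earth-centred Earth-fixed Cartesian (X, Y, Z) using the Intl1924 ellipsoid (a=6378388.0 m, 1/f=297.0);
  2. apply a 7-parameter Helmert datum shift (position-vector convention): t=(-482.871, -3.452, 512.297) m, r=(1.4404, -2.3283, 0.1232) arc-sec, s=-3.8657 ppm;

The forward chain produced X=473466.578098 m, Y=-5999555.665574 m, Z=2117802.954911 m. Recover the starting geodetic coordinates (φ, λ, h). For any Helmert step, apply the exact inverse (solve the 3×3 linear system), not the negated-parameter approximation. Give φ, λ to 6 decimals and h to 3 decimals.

start: X=473466.5781, Y=-5999555.6656, Z=2117802.9549 m
→ Helmert⁻¹: X=473971.5981, Y=-5999560.9033, Z=2117335.3891
→ geod (Bowring, a=6378388.000): φ=19.50407500°, λ=-85.48295500°, h=3838.3620 m

φ=19.504075°, λ=-85.482955°, h=3838.362 m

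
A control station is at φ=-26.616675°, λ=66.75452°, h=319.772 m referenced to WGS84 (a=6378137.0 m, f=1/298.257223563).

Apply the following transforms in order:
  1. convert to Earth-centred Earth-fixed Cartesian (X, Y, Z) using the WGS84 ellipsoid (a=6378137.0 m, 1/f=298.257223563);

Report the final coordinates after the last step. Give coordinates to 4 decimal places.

start: φ=-26.616675°, λ=66.754520°, h=319.772 m
→ ECEF (a=6378137.000, f=1/298.257223563): X=2252124.1535, Y=5243101.3397, Z=-2840451.2519

X=2252124.1535 m, Y=5243101.3397 m, Z=-2840451.2519 m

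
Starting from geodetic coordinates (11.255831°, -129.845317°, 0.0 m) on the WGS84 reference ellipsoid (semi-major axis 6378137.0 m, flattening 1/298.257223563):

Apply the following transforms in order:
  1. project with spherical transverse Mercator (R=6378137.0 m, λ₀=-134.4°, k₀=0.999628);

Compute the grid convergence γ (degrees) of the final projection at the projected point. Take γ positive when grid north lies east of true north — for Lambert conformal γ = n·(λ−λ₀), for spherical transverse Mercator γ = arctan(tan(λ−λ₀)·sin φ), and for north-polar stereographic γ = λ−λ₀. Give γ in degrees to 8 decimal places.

0.89083484

start: φ=11.255831°, λ=-129.845317°, h=0.000 m
→ into tm (λ₀=-134.4°): φ=11.25583100°, λ−λ₀=4.55468300°
convergence γ = 0.89083484°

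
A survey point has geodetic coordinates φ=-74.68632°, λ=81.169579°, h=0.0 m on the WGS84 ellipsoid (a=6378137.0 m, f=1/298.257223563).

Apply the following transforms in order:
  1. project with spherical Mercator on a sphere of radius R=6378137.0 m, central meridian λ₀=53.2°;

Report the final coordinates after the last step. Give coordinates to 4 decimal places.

E=3113559.2920 m, N=-12798686.7746 m

start: φ=-74.686320°, λ=81.169579°, h=0.000 m
→ merc (R=6378137.0, λ₀=53.2°): E=3113559.2920, N=-12798686.7746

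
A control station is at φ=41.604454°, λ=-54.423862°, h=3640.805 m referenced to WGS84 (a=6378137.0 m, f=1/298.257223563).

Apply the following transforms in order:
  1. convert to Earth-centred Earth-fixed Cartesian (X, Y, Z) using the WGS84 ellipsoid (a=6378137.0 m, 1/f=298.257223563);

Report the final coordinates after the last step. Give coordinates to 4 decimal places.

start: φ=41.604454°, λ=-54.423862°, h=3640.805 m
→ ECEF (a=6378137.000, f=1/298.257223563): X=2780350.2529, Y=-3886971.2022, Z=4215271.4252

X=2780350.2529 m, Y=-3886971.2022 m, Z=4215271.4252 m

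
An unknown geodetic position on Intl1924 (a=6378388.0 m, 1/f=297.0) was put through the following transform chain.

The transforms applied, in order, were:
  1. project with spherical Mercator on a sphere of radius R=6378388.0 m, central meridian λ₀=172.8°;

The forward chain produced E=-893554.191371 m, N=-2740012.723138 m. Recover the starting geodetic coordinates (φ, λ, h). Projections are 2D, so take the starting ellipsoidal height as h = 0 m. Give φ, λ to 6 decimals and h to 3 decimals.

φ=-23.889138°, λ=164.773382°, h=0.000 m

start: E=-893554.1914, N=-2740012.7231 m
→ merc⁻¹: φ=-23.88913800°, λ=164.77338200°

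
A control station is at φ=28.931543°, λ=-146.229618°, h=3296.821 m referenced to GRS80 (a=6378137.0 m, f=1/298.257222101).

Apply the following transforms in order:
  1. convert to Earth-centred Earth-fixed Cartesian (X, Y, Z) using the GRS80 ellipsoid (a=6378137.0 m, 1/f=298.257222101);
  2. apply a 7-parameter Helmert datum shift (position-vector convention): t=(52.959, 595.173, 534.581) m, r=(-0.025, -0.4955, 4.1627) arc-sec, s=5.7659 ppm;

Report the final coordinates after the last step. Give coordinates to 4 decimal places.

X=-4646228.1977 m, Y=-3106472.3718 m, Z=3069399.2502 m

start: φ=28.931543°, λ=-146.229618°, h=3296.821 m
→ ECEF (a=6378137.000, f=1/298.257222101): X=-4646309.6972, Y=-3106956.2330, Z=3068857.7596
→ Helmert 7p (PV): X=-4646228.1977, Y=-3106472.3718, Z=3069399.2502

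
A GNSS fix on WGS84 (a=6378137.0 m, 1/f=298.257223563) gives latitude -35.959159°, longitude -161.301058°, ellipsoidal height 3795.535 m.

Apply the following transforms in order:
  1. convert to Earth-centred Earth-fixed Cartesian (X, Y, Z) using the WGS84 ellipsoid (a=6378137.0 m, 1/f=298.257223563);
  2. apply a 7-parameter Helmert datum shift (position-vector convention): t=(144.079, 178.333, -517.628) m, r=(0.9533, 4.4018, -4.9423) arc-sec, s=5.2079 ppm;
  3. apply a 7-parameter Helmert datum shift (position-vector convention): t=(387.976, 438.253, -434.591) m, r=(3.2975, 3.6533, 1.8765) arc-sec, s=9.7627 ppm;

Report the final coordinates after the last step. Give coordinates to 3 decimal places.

start: φ=-35.959159°, λ=-161.301058°, h=3795.535 m
→ ECEF (a=6378137.000, f=1/298.257223563): X=-4898749.6060, Y=-1658034.4398, Z=-3726753.3061
→ Helmert 7p (PV): X=-4898750.2987, Y=-1657730.1382, Z=-3727193.4632
→ Helmert 7p (PV): X=-4898461.0819, Y=-1657293.0499, Z=-3727604.1776

X=-4898461.082 m, Y=-1657293.050 m, Z=-3727604.178 m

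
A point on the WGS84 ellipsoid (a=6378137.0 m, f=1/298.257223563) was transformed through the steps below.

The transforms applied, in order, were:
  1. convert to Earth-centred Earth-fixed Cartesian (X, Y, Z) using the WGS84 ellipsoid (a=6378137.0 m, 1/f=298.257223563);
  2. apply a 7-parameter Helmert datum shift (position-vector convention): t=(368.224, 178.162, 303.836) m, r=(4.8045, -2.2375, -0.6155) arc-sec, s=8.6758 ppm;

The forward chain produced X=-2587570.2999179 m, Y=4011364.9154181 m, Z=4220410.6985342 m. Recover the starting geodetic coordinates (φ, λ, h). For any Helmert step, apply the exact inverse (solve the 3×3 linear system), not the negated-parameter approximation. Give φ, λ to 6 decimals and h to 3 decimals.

start: X=-2587570.2999, Y=4011364.9154, Z=4220410.6985 m
→ Helmert⁻¹: X=-2587882.2640, Y=4011242.5272, Z=4220004.8893
→ geod (Bowring, a=6378137.000): φ=41.66864400°, λ=122.82837900°, h=2741.5090 m

φ=41.668644°, λ=122.828379°, h=2741.509 m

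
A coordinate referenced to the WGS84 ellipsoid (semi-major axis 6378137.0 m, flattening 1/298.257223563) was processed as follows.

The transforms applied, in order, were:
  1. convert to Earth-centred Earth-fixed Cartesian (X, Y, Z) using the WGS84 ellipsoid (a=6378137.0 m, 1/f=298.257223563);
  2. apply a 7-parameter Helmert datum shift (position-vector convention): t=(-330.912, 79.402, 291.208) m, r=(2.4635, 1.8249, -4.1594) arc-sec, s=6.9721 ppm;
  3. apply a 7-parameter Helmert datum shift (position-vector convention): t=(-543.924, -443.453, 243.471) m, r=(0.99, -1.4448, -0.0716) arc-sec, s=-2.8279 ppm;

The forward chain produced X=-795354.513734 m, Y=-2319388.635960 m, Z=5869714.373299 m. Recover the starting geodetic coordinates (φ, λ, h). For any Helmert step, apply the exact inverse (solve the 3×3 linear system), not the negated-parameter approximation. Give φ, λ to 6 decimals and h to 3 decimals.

start: X=-795354.5137, Y=-2319388.6360, Z=5869714.3733 m
→ Helmert⁻¹: X=-794770.9190, Y=-2318923.8450, Z=5869504.1977
→ Helmert⁻¹: X=-794439.6329, Y=-2318933.0009, Z=5869192.7365
→ geod (Bowring, a=6378137.000): φ=67.46889200°, λ=-108.91086700°, h=588.9480 m

φ=67.468892°, λ=-108.910867°, h=588.948 m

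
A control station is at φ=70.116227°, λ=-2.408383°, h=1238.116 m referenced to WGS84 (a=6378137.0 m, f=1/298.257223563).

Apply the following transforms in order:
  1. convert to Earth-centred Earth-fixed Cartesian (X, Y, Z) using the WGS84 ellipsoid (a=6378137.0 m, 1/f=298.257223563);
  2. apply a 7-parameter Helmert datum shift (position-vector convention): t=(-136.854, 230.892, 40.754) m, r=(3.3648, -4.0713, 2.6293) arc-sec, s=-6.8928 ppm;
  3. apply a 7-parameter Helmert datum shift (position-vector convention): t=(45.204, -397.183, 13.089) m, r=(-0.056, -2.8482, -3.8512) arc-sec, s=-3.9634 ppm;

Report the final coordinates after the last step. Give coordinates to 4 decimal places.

X=2173921.1313 m, Y=-91720.2705 m, Z=5976687.2174 m

start: φ=70.116227°, λ=-2.408383°, h=1238.116 m
→ ECEF (a=6378137.000, f=1/298.257223563): X=2174237.4183, Y=-91446.2231, Z=5976626.7906
→ Helmert 7p (PV): X=2173968.7762, Y=-91284.4816, Z=5976667.7725
→ Helmert 7p (PV): X=2173921.1313, Y=-91720.2705, Z=5976687.2174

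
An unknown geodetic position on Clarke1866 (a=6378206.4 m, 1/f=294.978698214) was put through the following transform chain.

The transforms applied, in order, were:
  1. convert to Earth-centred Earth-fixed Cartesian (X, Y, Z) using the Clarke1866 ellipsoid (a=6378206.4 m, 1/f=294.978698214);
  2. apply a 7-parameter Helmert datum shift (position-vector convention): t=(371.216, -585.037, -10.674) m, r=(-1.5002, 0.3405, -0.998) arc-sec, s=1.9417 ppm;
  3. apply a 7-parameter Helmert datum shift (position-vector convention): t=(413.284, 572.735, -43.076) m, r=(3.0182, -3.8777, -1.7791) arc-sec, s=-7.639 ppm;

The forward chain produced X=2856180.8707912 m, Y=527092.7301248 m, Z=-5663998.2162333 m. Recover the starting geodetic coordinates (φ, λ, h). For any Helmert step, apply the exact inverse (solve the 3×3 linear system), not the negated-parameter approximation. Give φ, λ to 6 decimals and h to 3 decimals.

start: X=2856180.8708, Y=527092.7301, Z=-5663998.2162 m
→ Helmert⁻¹: X=2855678.3791, Y=526465.7682, Z=-5664059.7968
→ Helmert⁻¹: X=2855308.4187, Y=527104.7925, Z=-5664029.5777
→ geod (Bowring, a=6378206.400): φ=-63.01650300°, λ=10.45934500°, h=3827.0970 m

φ=-63.016503°, λ=10.459345°, h=3827.097 m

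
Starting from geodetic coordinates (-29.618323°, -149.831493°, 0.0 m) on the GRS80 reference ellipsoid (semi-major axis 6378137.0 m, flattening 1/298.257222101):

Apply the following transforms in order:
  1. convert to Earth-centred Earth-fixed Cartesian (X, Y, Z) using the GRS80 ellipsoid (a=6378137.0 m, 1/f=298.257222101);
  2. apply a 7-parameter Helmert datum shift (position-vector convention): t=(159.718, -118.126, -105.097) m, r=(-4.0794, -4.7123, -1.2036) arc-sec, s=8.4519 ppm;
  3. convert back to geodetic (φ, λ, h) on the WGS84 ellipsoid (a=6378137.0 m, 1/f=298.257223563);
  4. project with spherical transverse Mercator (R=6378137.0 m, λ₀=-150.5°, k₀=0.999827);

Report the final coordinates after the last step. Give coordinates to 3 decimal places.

E=64921.975 m, N=-3296907.562 m

start: φ=-29.618323°, λ=-149.831493°, h=0.000 m
→ ECEF (a=6378137.000, f=1/298.257222101): X=-4797644.0202, Y=-2788766.2938, Z=-3133663.2220
→ Helmert 7p (PV): X=-4797469.5328, Y=-2788941.9712, Z=-3133849.2565
→ geod (Bowring, a=6378137.000): φ=-29.62006095°, λ=-149.82901944°, h=37.5570 m
→ tm (R=6378137.0, λ₀=-150.5°): E=64921.9749, N=-3296907.5617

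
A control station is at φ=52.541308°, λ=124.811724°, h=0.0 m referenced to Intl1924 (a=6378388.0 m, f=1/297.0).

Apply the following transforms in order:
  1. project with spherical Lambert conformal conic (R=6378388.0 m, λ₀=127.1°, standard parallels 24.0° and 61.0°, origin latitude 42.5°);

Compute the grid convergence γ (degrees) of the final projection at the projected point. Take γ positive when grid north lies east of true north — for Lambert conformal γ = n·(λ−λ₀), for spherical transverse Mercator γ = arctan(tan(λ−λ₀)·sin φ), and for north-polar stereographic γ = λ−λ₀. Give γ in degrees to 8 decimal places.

-1.57465280

start: φ=52.541308°, λ=124.811724°, h=0.000 m
→ into lcc (λ₀=127.1°): φ=52.54130800°, λ−λ₀=-2.28827600°
convergence γ = -1.57465280°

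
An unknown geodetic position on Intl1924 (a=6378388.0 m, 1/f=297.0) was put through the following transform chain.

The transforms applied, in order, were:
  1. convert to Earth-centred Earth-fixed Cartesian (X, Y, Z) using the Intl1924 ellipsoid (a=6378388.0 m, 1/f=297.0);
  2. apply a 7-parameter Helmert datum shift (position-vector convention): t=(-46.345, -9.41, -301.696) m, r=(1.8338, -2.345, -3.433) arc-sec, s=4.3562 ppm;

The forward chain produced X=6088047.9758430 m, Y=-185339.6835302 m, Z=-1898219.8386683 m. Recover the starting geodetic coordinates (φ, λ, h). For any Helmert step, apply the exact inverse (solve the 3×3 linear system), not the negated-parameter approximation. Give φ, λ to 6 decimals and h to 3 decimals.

φ=-17.417598°, λ=-1.742838°, h=3253.405 m

start: X=6088047.9758, Y=-185339.6835, Z=-1898219.8387 m
→ Helmert⁻¹: X=6088049.3053, Y=-185245.0128, Z=-1897977.4424
→ geod (Bowring, a=6378388.000): φ=-17.41759800°, λ=-1.74283800°, h=3253.4050 m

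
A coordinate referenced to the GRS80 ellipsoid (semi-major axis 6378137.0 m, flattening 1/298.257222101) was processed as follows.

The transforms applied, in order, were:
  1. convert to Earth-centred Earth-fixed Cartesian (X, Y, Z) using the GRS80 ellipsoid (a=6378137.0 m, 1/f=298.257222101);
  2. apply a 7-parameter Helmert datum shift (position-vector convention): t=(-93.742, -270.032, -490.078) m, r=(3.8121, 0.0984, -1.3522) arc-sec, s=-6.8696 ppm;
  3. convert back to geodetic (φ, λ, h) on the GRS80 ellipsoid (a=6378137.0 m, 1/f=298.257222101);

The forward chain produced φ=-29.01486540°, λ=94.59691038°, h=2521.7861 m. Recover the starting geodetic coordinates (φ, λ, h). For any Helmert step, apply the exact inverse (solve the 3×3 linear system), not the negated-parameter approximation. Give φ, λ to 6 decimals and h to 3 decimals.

φ=-29.010916°, λ=94.596137°, h=2557.049 m

start: φ=-29.014865°, λ=94.596910°, h=2521.786 m
→ ECEF (a=6378137.000, f=1/298.257222101): X=-447550.2477, Y=5566281.1304, Z=-3076565.2959
→ Helmert⁻¹: X=-447494.6042, Y=5566529.6160, Z=-3076199.4412
→ geod (Bowring, a=6378137.000): φ=-29.01091600°, λ=94.59613700°, h=2557.0490 m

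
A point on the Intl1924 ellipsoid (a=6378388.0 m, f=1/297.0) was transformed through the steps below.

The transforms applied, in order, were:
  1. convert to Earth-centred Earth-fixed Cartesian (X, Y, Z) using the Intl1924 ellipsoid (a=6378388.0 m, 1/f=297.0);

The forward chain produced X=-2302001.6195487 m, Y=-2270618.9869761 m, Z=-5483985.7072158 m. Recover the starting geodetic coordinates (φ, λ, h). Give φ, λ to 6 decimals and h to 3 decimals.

start: X=-2302001.6195, Y=-2270618.9870, Z=-5483985.7072 m
→ geod (Bowring, a=6378388.000): φ=-59.64473000°, λ=-135.39322400°, h=3809.5630 m

φ=-59.644730°, λ=-135.393224°, h=3809.563 m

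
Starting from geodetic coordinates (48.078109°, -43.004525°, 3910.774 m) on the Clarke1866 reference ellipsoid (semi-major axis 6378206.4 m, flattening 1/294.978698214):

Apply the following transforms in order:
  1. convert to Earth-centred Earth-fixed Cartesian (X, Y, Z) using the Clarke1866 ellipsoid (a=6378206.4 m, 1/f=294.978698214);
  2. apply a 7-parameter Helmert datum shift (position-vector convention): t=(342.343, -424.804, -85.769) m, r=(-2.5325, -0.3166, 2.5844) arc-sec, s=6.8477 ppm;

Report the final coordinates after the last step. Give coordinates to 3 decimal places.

start: φ=48.078109°, λ=-43.004525°, h=3910.774 m
→ ECEF (a=6378206.400, f=1/294.978698214): X=3124118.0488, Y=-2913748.5294, Z=4725388.8688
→ Helmert 7p (PV): X=3124511.0398, Y=-2914096.1237, Z=4725376.0281

X=3124511.040 m, Y=-2914096.124 m, Z=4725376.028 m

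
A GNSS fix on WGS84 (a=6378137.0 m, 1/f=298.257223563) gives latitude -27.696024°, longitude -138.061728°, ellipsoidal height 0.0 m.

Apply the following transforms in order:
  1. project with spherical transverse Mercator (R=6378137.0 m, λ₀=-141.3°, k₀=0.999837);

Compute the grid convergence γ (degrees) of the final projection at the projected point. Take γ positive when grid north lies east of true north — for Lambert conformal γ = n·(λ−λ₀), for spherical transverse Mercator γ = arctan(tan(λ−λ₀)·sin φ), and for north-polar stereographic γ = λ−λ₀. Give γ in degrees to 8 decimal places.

-1.50634349

start: φ=-27.696024°, λ=-138.061728°, h=0.000 m
→ into tm (λ₀=-141.3°): φ=-27.69602400°, λ−λ₀=3.23827200°
convergence γ = -1.50634349°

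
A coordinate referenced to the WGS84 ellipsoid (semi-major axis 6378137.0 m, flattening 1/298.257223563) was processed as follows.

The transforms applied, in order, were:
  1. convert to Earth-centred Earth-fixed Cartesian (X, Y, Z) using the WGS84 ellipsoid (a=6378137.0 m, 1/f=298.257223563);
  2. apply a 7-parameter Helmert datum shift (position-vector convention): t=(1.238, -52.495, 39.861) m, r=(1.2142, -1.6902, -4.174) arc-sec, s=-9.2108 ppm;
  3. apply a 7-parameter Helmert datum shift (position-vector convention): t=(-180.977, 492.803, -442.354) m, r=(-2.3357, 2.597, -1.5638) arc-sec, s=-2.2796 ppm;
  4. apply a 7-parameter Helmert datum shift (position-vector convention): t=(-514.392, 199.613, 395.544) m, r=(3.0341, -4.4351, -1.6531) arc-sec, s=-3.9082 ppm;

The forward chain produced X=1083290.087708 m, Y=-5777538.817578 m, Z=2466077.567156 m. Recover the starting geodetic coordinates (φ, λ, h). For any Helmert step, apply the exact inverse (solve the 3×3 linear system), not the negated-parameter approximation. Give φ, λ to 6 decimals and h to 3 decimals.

φ=22.894772°, λ=-79.372332°, h=435.116 m

start: X=1083290.0877, Y=-5777538.8176, Z=2466077.5672 m
→ Helmert⁻¹: X=1083908.0393, Y=-5777716.0537, Z=2465753.3421
→ Helmert⁻¹: X=1084104.2451, Y=-5778241.7358, Z=2466149.5359
→ Helmert⁻¹: X=1084250.1296, Y=-5778206.0047, Z=2466157.5193
→ geod (Bowring, a=6378137.000): φ=22.89477200°, λ=-79.37233200°, h=435.1160 m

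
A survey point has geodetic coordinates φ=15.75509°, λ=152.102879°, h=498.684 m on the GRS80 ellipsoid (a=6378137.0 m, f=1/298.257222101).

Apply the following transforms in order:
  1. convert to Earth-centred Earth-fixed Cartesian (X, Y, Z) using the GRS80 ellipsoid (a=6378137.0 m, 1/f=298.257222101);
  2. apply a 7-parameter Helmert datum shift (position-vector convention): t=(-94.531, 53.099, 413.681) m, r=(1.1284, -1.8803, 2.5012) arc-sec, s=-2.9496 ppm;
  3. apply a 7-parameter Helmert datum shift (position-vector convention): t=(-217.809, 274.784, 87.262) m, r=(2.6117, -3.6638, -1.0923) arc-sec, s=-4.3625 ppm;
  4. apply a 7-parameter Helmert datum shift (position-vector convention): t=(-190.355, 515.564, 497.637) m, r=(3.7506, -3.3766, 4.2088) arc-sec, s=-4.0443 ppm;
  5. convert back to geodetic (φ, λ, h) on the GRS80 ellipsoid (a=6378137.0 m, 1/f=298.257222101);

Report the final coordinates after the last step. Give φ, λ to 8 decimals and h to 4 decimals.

φ=15.76049287°, λ=152.10051944°, h=1504.5994 m

start: φ=15.755090°, λ=152.102879°, h=498.684 m
→ ECEF (a=6378137.000, f=1/298.257222101): X=-5426918.6040, Y=2873056.3616, Z=1720796.2622
→ Helmert 7p (PV): X=-5427047.6535, Y=2873025.7649, Z=1721171.1136
→ Helmert 7p (PV): X=-5427257.1449, Y=2873294.9617, Z=1721190.8467
→ Helmert 7p (PV): X=-5427512.3555, Y=2873656.8663, Z=1721644.9237
→ geod (Bowring, a=6378137.000): φ=15.76049287°, λ=152.10051944°, h=1504.5994 m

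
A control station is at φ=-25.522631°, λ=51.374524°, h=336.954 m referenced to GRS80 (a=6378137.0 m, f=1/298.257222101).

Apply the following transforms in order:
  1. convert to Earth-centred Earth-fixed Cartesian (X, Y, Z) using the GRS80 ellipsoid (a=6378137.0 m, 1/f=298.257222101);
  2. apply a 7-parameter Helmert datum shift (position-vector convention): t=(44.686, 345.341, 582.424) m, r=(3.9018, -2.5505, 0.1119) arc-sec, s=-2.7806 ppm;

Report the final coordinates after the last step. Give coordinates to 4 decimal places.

X=3595371.2481 m, Y=4500042.6316 m, Z=-2730858.7727 m

start: φ=-25.522631°, λ=51.374524°, h=336.954 m
→ ECEF (a=6378137.000, f=1/298.257222101): X=3595305.2240, Y=4499656.1802, Z=-2731578.3659
→ Helmert 7p (PV): X=3595371.2481, Y=4500042.6316, Z=-2730858.7727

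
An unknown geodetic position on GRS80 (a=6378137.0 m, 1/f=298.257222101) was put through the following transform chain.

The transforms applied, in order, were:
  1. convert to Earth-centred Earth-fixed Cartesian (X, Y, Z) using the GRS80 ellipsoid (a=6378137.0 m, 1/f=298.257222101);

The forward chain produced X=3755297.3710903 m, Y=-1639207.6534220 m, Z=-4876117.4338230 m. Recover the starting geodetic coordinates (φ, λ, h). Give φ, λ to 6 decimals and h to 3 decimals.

φ=-50.148525°, λ=-23.581530°, h=3550.350 m

start: X=3755297.3711, Y=-1639207.6534, Z=-4876117.4338 m
→ geod (Bowring, a=6378137.000): φ=-50.14852500°, λ=-23.58153000°, h=3550.3500 m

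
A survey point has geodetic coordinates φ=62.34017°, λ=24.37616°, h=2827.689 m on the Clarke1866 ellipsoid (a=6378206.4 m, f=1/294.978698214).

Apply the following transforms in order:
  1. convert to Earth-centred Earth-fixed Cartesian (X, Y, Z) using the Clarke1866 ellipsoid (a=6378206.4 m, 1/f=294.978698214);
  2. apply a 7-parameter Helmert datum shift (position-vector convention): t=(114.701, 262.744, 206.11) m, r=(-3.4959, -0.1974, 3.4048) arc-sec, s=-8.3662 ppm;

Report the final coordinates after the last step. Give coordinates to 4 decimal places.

X=2705401.7652 m, Y=1226230.0421 m, Z=5628664.7224 m

start: φ=62.340170°, λ=24.376160°, h=2827.689 m
→ ECEF (a=6378206.400, f=1/294.978698214): X=2705335.3188, Y=1225837.5025, Z=5628523.8888
→ Helmert 7p (PV): X=2705401.7652, Y=1226230.0421, Z=5628664.7224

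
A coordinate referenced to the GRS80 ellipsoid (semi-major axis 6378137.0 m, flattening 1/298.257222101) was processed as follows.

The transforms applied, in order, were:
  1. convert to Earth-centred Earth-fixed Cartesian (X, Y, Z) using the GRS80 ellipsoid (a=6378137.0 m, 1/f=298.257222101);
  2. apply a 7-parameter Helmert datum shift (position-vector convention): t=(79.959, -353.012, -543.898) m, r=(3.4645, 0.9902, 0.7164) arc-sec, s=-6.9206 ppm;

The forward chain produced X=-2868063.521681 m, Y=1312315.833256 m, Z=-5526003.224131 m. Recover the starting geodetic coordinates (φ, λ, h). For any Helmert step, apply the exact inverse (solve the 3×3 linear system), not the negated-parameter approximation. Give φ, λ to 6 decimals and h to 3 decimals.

start: X=-2868063.5217, Y=1312315.8333, Z=-5526003.2241 m
→ Helmert⁻¹: X=-2868132.2452, Y=1312595.0825, Z=-5525533.3815
→ geod (Bowring, a=6378137.000): φ=-60.44577400°, λ=155.40889200°, h=449.0570 m

φ=-60.445774°, λ=155.408892°, h=449.057 m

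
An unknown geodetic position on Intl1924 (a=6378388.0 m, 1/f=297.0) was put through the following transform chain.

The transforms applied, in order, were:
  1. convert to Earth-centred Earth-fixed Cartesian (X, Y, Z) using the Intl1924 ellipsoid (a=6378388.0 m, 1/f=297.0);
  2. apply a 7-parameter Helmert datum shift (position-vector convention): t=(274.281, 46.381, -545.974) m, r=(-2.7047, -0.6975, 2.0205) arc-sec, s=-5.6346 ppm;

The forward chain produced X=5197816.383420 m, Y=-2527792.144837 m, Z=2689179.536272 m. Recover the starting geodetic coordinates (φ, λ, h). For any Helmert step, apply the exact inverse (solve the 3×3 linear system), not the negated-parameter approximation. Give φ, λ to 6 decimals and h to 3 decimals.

start: X=5197816.3834, Y=-2527792.1448, Z=2689179.5363 m
→ Helmert⁻¹: X=5197555.7212, Y=-2527938.9520, Z=2689689.9417
→ geod (Bowring, a=6378388.000): φ=25.10389100°, λ=-25.93693200°, h=362.1810 m

φ=25.103891°, λ=-25.936932°, h=362.181 m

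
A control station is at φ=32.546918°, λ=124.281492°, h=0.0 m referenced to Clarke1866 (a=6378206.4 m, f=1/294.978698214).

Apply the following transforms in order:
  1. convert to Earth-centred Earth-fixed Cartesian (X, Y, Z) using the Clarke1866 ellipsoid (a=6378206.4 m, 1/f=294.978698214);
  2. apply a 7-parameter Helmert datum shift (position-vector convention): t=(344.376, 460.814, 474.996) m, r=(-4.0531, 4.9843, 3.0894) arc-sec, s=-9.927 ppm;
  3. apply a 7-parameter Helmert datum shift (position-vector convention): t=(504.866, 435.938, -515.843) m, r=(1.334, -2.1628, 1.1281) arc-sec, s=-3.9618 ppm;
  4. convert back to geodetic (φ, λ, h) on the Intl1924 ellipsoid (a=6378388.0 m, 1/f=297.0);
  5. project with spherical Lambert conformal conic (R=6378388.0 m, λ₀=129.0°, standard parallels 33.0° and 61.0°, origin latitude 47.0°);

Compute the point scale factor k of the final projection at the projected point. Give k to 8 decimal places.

start: φ=32.546918°, λ=124.281492°, h=0.000 m
→ ECEF (a=6378206.400, f=1/294.978698214): X=-3031343.0563, Y=4446867.6993, Z=3411528.9451
→ Helmert 7p (PV): X=-3030952.7547, Y=4447306.0026, Z=3411955.9452
→ Helmert 7p (PV): X=-3030495.9798, Y=4447685.6780, Z=3411423.5661
→ geod (Bowring, a=6378388.000): φ=32.54395532°, λ=124.26913584°, h=-112.9504 m
→ into lcc (λ₀=129.0°): φ=32.54395532°, λ−λ₀=-4.73086416°
scale k = 1.00187276

1.00187276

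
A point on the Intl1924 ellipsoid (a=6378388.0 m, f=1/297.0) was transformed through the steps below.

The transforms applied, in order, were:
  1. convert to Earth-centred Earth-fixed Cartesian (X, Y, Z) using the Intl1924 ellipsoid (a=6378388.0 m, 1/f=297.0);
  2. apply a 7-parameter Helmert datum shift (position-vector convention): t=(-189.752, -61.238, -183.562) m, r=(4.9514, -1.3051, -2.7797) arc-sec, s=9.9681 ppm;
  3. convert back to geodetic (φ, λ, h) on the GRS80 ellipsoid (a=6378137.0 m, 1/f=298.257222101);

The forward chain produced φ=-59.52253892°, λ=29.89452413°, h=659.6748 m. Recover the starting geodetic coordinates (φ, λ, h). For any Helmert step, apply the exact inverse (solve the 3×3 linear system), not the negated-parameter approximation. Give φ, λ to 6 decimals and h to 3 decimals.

start: φ=-59.522539°, λ=29.894524°, h=659.675 m
→ ECEF (a=6378137.000, f=1/298.257222101): X=2811842.5594, Y=1616523.6128, Z=-5474257.4852
→ Helmert⁻¹: X=2811947.8607, Y=1616475.2259, Z=-5474075.9533
→ geod (Bowring, a=6378388.000): φ=-59.52191100°, λ=29.89285600°, h=354.1020 m

φ=-59.521911°, λ=29.892856°, h=354.102 m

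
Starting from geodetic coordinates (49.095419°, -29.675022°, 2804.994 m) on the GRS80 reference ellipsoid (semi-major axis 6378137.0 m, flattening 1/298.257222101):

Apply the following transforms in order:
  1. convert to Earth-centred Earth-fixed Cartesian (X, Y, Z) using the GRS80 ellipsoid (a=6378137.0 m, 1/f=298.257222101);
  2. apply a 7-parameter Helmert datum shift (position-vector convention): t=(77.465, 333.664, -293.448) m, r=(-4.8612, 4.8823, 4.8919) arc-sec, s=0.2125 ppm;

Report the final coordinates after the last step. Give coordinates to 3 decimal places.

start: φ=49.095419°, λ=-29.675022°, h=2804.994 m
→ ECEF (a=6378137.000, f=1/298.257222101): X=3637218.7721, Y=-2072531.9631, Z=4799633.9357
→ Helmert 7p (PV): X=3637459.7711, Y=-2071999.3603, Z=4799304.2593

X=3637459.771 m, Y=-2071999.360 m, Z=4799304.259 m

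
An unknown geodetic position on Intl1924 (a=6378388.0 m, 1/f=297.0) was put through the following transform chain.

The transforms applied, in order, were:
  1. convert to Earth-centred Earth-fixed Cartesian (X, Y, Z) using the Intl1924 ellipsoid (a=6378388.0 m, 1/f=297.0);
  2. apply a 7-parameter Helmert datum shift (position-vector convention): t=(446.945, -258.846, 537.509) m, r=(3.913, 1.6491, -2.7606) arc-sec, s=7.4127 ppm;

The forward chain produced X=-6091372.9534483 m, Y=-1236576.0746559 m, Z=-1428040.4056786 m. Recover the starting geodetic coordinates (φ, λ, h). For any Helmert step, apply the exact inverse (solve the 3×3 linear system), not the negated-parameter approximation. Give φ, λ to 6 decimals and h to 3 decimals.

start: X=-6091372.9534, Y=-1236576.0747, Z=-1428040.4057 m
→ Helmert⁻¹: X=-6091746.7724, Y=-1236416.6963, Z=-1428592.5733
→ geod (Bowring, a=6378388.000): φ=-13.02794800°, λ=-168.52676500°, h=702.3110 m

φ=-13.027948°, λ=-168.526765°, h=702.311 m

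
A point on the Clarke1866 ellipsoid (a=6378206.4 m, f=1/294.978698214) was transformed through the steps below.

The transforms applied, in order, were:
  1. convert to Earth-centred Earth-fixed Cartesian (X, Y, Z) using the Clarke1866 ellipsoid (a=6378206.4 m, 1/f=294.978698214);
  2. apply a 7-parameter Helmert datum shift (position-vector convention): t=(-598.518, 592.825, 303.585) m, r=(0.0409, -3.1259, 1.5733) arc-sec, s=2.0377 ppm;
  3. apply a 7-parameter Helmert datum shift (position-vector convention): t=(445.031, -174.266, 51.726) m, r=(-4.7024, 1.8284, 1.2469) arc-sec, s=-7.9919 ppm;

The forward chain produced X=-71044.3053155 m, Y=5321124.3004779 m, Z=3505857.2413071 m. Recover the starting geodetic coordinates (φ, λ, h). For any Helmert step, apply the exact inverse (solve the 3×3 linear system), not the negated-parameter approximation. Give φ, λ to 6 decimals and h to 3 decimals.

start: X=-71044.3053, Y=5321124.3005, Z=3505857.2413 m
→ Helmert⁻¹: X=-71488.8178, Y=5321261.5979, Z=3505954.2134
→ Helmert⁻¹: X=-70796.4444, Y=5320659.1662, Z=3505643.5028
→ geod (Bowring, a=6378206.400): φ=33.55651300°, λ=90.76233000°, h=485.2060 m

φ=33.556513°, λ=90.762330°, h=485.206 m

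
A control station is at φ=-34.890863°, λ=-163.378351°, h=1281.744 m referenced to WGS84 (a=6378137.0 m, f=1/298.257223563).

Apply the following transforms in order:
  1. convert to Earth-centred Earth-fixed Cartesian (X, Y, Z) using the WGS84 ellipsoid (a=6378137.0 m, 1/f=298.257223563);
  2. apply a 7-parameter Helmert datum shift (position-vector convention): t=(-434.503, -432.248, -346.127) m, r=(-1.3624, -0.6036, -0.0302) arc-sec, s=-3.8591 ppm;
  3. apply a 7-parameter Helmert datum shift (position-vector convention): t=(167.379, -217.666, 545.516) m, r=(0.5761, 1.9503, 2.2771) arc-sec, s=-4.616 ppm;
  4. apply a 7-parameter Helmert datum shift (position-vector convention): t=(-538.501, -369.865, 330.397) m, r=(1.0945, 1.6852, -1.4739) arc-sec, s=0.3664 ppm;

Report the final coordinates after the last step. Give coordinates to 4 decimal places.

start: φ=-34.890863°, λ=-163.378351°, h=1281.744 m
→ ECEF (a=6378137.000, f=1/298.257223563): X=-5019523.9641, Y=-1498450.4800, Z=-3628675.5027
→ Helmert 7p (PV): X=-5019928.6970, Y=-1498900.1780, Z=-3629012.4177
→ Helmert 7p (PV): X=-5019755.9120, Y=-1499156.2075, Z=-3628406.8717
→ Helmert 7p (PV): X=-5020336.6091, Y=-1499471.4989, Z=-3628044.7473

X=-5020336.6091 m, Y=-1499471.4989 m, Z=-3628044.7473 m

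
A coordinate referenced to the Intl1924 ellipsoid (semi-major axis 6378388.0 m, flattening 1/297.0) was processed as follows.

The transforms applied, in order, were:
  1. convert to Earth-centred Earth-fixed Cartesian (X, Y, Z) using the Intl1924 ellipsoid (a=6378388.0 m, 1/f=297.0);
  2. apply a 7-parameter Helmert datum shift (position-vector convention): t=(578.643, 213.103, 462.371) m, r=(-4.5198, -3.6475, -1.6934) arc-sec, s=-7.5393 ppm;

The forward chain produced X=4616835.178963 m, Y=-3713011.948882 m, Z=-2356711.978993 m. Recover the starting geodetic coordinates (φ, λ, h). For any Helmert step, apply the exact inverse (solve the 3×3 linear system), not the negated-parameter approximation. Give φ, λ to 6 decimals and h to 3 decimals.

start: X=4616835.1790, Y=-3713011.9489, Z=-2356711.9790 m
→ Helmert⁻¹: X=4616280.1376, Y=-3713163.4925, Z=-2357355.1190
→ geod (Bowring, a=6378388.000): φ=-21.83123800°, λ=-38.81190100°, h=668.0570 m

φ=-21.831238°, λ=-38.811901°, h=668.057 m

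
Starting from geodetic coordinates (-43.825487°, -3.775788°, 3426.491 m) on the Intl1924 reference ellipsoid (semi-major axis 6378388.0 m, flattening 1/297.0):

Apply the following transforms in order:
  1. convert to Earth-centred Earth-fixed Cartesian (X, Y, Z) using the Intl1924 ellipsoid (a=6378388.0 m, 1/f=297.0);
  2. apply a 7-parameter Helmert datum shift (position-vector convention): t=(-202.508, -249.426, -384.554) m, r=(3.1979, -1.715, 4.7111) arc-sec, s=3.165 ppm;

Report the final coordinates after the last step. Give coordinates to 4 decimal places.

X=4601454.9894 m, Y=-303761.9560 m, Z=-4396938.2643 m

start: φ=-43.825487°, λ=-3.775788°, h=3426.491 m
→ ECEF (a=6378388.000, f=1/297.0): X=4601599.4415, Y=-303684.8340, Z=-4396573.3472
→ Helmert 7p (PV): X=4601454.9894, Y=-303761.9560, Z=-4396938.2643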